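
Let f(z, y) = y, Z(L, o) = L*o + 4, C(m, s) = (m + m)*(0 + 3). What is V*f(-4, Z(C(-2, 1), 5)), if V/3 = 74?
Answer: -12432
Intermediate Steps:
C(m, s) = 6*m (C(m, s) = (2*m)*3 = 6*m)
Z(L, o) = 4 + L*o
V = 222 (V = 3*74 = 222)
V*f(-4, Z(C(-2, 1), 5)) = 222*(4 + (6*(-2))*5) = 222*(4 - 12*5) = 222*(4 - 60) = 222*(-56) = -12432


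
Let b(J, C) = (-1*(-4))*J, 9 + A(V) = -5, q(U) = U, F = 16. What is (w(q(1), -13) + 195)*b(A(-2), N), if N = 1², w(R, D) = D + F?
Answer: -11088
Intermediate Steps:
A(V) = -14 (A(V) = -9 - 5 = -14)
w(R, D) = 16 + D (w(R, D) = D + 16 = 16 + D)
N = 1
b(J, C) = 4*J
(w(q(1), -13) + 195)*b(A(-2), N) = ((16 - 13) + 195)*(4*(-14)) = (3 + 195)*(-56) = 198*(-56) = -11088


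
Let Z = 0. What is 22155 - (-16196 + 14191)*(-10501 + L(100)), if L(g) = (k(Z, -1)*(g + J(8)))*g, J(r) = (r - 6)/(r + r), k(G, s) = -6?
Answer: -141482725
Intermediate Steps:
J(r) = (-6 + r)/(2*r) (J(r) = (-6 + r)/((2*r)) = (-6 + r)*(1/(2*r)) = (-6 + r)/(2*r))
L(g) = g*(-3/4 - 6*g) (L(g) = (-6*(g + (1/2)*(-6 + 8)/8))*g = (-6*(g + (1/2)*(1/8)*2))*g = (-6*(g + 1/8))*g = (-6*(1/8 + g))*g = (-3/4 - 6*g)*g = g*(-3/4 - 6*g))
22155 - (-16196 + 14191)*(-10501 + L(100)) = 22155 - (-16196 + 14191)*(-10501 - 3/4*100*(1 + 8*100)) = 22155 - (-2005)*(-10501 - 3/4*100*(1 + 800)) = 22155 - (-2005)*(-10501 - 3/4*100*801) = 22155 - (-2005)*(-10501 - 60075) = 22155 - (-2005)*(-70576) = 22155 - 1*141504880 = 22155 - 141504880 = -141482725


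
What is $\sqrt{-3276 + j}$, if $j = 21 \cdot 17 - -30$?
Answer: $3 i \sqrt{321} \approx 53.749 i$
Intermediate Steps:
$j = 387$ ($j = 357 + 30 = 387$)
$\sqrt{-3276 + j} = \sqrt{-3276 + 387} = \sqrt{-2889} = 3 i \sqrt{321}$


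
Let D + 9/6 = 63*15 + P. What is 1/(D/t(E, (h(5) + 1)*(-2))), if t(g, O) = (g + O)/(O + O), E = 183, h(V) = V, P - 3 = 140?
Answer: -57/8692 ≈ -0.0065578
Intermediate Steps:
P = 143 (P = 3 + 140 = 143)
D = 2173/2 (D = -3/2 + (63*15 + 143) = -3/2 + (945 + 143) = -3/2 + 1088 = 2173/2 ≈ 1086.5)
t(g, O) = (O + g)/(2*O) (t(g, O) = (O + g)/((2*O)) = (O + g)*(1/(2*O)) = (O + g)/(2*O))
1/(D/t(E, (h(5) + 1)*(-2))) = 1/(2173/(2*((((5 + 1)*(-2) + 183)/(2*(((5 + 1)*(-2)))))))) = 1/(2173/(2*(((6*(-2) + 183)/(2*((6*(-2)))))))) = 1/(2173/(2*(((½)*(-12 + 183)/(-12))))) = 1/(2173/(2*(((½)*(-1/12)*171)))) = 1/(2173/(2*(-57/8))) = 1/((2173/2)*(-8/57)) = 1/(-8692/57) = -57/8692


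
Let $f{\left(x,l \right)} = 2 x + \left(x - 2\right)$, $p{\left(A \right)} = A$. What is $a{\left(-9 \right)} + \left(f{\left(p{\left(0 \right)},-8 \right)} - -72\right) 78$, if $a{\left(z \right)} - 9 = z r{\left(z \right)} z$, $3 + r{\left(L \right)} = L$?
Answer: $4497$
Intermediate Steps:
$f{\left(x,l \right)} = -2 + 3 x$ ($f{\left(x,l \right)} = 2 x + \left(x - 2\right) = 2 x + \left(-2 + x\right) = -2 + 3 x$)
$r{\left(L \right)} = -3 + L$
$a{\left(z \right)} = 9 + z^{2} \left(-3 + z\right)$ ($a{\left(z \right)} = 9 + z \left(-3 + z\right) z = 9 + z^{2} \left(-3 + z\right)$)
$a{\left(-9 \right)} + \left(f{\left(p{\left(0 \right)},-8 \right)} - -72\right) 78 = \left(9 + \left(-9\right)^{2} \left(-3 - 9\right)\right) + \left(\left(-2 + 3 \cdot 0\right) - -72\right) 78 = \left(9 + 81 \left(-12\right)\right) + \left(\left(-2 + 0\right) + 72\right) 78 = \left(9 - 972\right) + \left(-2 + 72\right) 78 = -963 + 70 \cdot 78 = -963 + 5460 = 4497$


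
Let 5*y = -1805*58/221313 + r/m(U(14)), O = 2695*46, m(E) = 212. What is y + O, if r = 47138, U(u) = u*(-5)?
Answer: 14546376512257/117295890 ≈ 1.2401e+5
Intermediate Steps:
U(u) = -5*u
O = 123970
y = 5205028957/117295890 (y = (-1805*58/221313 + 47138/212)/5 = (-104690*1/221313 + 47138*(1/212))/5 = (-104690/221313 + 23569/106)/5 = (⅕)*(5205028957/23459178) = 5205028957/117295890 ≈ 44.375)
y + O = 5205028957/117295890 + 123970 = 14546376512257/117295890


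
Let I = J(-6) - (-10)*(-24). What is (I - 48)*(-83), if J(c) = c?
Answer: 24402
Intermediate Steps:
I = -246 (I = -6 - (-10)*(-24) = -6 - 1*240 = -6 - 240 = -246)
(I - 48)*(-83) = (-246 - 48)*(-83) = -294*(-83) = 24402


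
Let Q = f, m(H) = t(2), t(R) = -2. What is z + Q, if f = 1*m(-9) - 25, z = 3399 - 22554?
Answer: -19182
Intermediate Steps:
m(H) = -2
z = -19155
f = -27 (f = 1*(-2) - 25 = -2 - 25 = -27)
Q = -27
z + Q = -19155 - 27 = -19182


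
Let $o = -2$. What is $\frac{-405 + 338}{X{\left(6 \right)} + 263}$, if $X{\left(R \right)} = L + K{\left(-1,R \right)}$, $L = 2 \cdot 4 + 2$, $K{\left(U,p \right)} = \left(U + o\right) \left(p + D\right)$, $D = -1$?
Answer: $- \frac{67}{258} \approx -0.25969$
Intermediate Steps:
$K{\left(U,p \right)} = \left(-1 + p\right) \left(-2 + U\right)$ ($K{\left(U,p \right)} = \left(U - 2\right) \left(p - 1\right) = \left(-2 + U\right) \left(-1 + p\right) = \left(-1 + p\right) \left(-2 + U\right)$)
$L = 10$ ($L = 8 + 2 = 10$)
$X{\left(R \right)} = 13 - 3 R$ ($X{\left(R \right)} = 10 - \left(-3 + 3 R\right) = 13 - 3 R$)
$\frac{-405 + 338}{X{\left(6 \right)} + 263} = \frac{-405 + 338}{\left(13 - 18\right) + 263} = - \frac{67}{\left(13 - 18\right) + 263} = - \frac{67}{-5 + 263} = - \frac{67}{258}$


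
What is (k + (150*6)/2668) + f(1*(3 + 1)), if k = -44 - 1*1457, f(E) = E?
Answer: -998274/667 ≈ -1496.7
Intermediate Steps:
k = -1501 (k = -44 - 1457 = -1501)
(k + (150*6)/2668) + f(1*(3 + 1)) = (-1501 + (150*6)/2668) + 1*(3 + 1) = (-1501 + 900*(1/2668)) + 1*4 = (-1501 + 225/667) + 4 = -1000942/667 + 4 = -998274/667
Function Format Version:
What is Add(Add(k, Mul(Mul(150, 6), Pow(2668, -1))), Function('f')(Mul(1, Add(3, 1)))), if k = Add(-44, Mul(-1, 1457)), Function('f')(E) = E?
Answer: Rational(-998274, 667) ≈ -1496.7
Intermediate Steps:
k = -1501 (k = Add(-44, -1457) = -1501)
Add(Add(k, Mul(Mul(150, 6), Pow(2668, -1))), Function('f')(Mul(1, Add(3, 1)))) = Add(Add(-1501, Mul(Mul(150, 6), Pow(2668, -1))), Mul(1, Add(3, 1))) = Add(Add(-1501, Mul(900, Rational(1, 2668))), Mul(1, 4)) = Add(Add(-1501, Rational(225, 667)), 4) = Add(Rational(-1000942, 667), 4) = Rational(-998274, 667)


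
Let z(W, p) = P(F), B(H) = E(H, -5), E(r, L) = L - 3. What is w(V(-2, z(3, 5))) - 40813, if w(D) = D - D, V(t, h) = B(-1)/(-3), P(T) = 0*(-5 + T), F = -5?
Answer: -40813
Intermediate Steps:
E(r, L) = -3 + L
B(H) = -8 (B(H) = -3 - 5 = -8)
P(T) = 0
z(W, p) = 0
V(t, h) = 8/3 (V(t, h) = -8/(-3) = -8*(-⅓) = 8/3)
w(D) = 0
w(V(-2, z(3, 5))) - 40813 = 0 - 40813 = -40813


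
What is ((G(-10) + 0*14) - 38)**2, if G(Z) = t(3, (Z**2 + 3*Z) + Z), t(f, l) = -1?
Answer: 1521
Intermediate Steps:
G(Z) = -1
((G(-10) + 0*14) - 38)**2 = ((-1 + 0*14) - 38)**2 = ((-1 + 0) - 38)**2 = (-1 - 38)**2 = (-39)**2 = 1521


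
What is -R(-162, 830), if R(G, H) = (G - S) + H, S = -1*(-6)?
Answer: -662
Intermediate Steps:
S = 6
R(G, H) = -6 + G + H (R(G, H) = (G - 1*6) + H = (G - 6) + H = (-6 + G) + H = -6 + G + H)
-R(-162, 830) = -(-6 - 162 + 830) = -1*662 = -662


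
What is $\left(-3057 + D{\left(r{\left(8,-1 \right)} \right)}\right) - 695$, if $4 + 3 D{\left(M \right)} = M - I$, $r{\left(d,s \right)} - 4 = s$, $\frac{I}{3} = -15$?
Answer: $- \frac{11212}{3} \approx -3737.3$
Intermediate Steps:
$I = -45$ ($I = 3 \left(-15\right) = -45$)
$r{\left(d,s \right)} = 4 + s$
$D{\left(M \right)} = \frac{41}{3} + \frac{M}{3}$ ($D{\left(M \right)} = - \frac{4}{3} + \frac{M - -45}{3} = - \frac{4}{3} + \frac{M + 45}{3} = - \frac{4}{3} + \frac{45 + M}{3} = - \frac{4}{3} + \left(15 + \frac{M}{3}\right) = \frac{41}{3} + \frac{M}{3}$)
$\left(-3057 + D{\left(r{\left(8,-1 \right)} \right)}\right) - 695 = \left(-3057 + \left(\frac{41}{3} + \frac{4 - 1}{3}\right)\right) - 695 = \left(-3057 + \left(\frac{41}{3} + \frac{1}{3} \cdot 3\right)\right) - 695 = \left(-3057 + \left(\frac{41}{3} + 1\right)\right) - 695 = \left(-3057 + \frac{44}{3}\right) - 695 = - \frac{9127}{3} - 695 = - \frac{11212}{3}$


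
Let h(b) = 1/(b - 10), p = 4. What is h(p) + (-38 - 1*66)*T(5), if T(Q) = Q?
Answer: -3121/6 ≈ -520.17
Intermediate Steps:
h(b) = 1/(-10 + b)
h(p) + (-38 - 1*66)*T(5) = 1/(-10 + 4) + (-38 - 1*66)*5 = 1/(-6) + (-38 - 66)*5 = -⅙ - 104*5 = -⅙ - 520 = -3121/6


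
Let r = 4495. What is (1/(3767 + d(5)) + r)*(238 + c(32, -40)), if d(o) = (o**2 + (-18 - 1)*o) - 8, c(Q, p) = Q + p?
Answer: 3813872880/3689 ≈ 1.0339e+6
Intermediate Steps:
d(o) = -8 + o**2 - 19*o (d(o) = (o**2 - 19*o) - 8 = -8 + o**2 - 19*o)
(1/(3767 + d(5)) + r)*(238 + c(32, -40)) = (1/(3767 + (-8 + 5**2 - 19*5)) + 4495)*(238 + (32 - 40)) = (1/(3767 + (-8 + 25 - 95)) + 4495)*(238 - 8) = (1/(3767 - 78) + 4495)*230 = (1/3689 + 4495)*230 = (16582056/3689)*230 = 3813872880/3689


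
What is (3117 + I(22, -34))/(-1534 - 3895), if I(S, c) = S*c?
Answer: -2369/5429 ≈ -0.43636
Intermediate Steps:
(3117 + I(22, -34))/(-1534 - 3895) = (3117 + 22*(-34))/(-1534 - 3895) = (3117 - 748)/(-5429) = 2369*(-1/5429) = -2369/5429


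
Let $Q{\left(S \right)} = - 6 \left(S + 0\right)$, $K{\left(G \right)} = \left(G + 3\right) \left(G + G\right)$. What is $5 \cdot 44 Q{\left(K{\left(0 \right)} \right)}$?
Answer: $0$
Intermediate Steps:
$K{\left(G \right)} = 2 G \left(3 + G\right)$ ($K{\left(G \right)} = \left(3 + G\right) 2 G = 2 G \left(3 + G\right)$)
$Q{\left(S \right)} = - 6 S$
$5 \cdot 44 Q{\left(K{\left(0 \right)} \right)} = 5 \cdot 44 \left(- 6 \cdot 2 \cdot 0 \left(3 + 0\right)\right) = 220 \left(- 6 \cdot 2 \cdot 0 \cdot 3\right) = 220 \left(\left(-6\right) 0\right) = 220 \cdot 0 = 0$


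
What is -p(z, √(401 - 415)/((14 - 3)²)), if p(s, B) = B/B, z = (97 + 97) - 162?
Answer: -1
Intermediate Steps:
z = 32 (z = 194 - 162 = 32)
p(s, B) = 1
-p(z, √(401 - 415)/((14 - 3)²)) = -1*1 = -1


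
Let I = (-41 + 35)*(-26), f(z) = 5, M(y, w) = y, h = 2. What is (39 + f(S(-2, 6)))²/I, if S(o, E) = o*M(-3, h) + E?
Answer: 484/39 ≈ 12.410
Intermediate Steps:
S(o, E) = E - 3*o (S(o, E) = o*(-3) + E = -3*o + E = E - 3*o)
I = 156 (I = -6*(-26) = 156)
(39 + f(S(-2, 6)))²/I = (39 + 5)²/156 = 44²*(1/156) = 1936*(1/156) = 484/39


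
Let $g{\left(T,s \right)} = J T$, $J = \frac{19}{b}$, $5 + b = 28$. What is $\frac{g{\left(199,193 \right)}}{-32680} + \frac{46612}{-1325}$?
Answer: $- \frac{368846879}{10483400} \approx -35.184$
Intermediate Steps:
$b = 23$ ($b = -5 + 28 = 23$)
$J = \frac{19}{23} \approx 0.82609$
$g{\left(T,s \right)} = \frac{19 T}{23}$
$\frac{g{\left(199,193 \right)}}{-32680} + \frac{46612}{-1325} = \frac{\frac{19}{23} \cdot 199}{-32680} + \frac{46612}{-1325} = \frac{3781}{23} \left(- \frac{1}{32680}\right) + 46612 \left(- \frac{1}{1325}\right) = - \frac{199}{39560} - \frac{46612}{1325} = - \frac{368846879}{10483400}$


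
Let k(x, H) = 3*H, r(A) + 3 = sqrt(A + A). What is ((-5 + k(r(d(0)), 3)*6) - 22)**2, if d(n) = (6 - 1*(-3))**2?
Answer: 729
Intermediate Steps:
d(n) = 81 (d(n) = (6 + 3)**2 = 9**2 = 81)
r(A) = -3 + sqrt(2)*sqrt(A) (r(A) = -3 + sqrt(A + A) = -3 + sqrt(2*A) = -3 + sqrt(2)*sqrt(A))
((-5 + k(r(d(0)), 3)*6) - 22)**2 = ((-5 + (3*3)*6) - 22)**2 = ((-5 + 9*6) - 22)**2 = ((-5 + 54) - 22)**2 = (49 - 22)**2 = 27**2 = 729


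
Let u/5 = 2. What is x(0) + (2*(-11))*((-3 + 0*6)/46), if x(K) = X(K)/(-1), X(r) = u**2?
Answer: -2267/23 ≈ -98.565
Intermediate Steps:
u = 10 (u = 5*2 = 10)
X(r) = 100 (X(r) = 10**2 = 100)
x(K) = -100 (x(K) = 100/(-1) = 100*(-1) = -100)
x(0) + (2*(-11))*((-3 + 0*6)/46) = -100 + (2*(-11))*((-3 + 0*6)/46) = -100 - 22*(-3 + 0)/46 = -100 - (-66)/46 = -100 - 22*(-3/46) = -100 + 33/23 = -2267/23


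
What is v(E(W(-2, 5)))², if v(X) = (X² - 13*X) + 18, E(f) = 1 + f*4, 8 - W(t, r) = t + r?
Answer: 34596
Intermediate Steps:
W(t, r) = 8 - r - t (W(t, r) = 8 - (t + r) = 8 - (r + t) = 8 + (-r - t) = 8 - r - t)
E(f) = 1 + 4*f
v(X) = 18 + X² - 13*X
v(E(W(-2, 5)))² = (18 + (1 + 4*(8 - 1*5 - 1*(-2)))² - 13*(1 + 4*(8 - 1*5 - 1*(-2))))² = (18 + (1 + 4*(8 - 5 + 2))² - 13*(1 + 4*(8 - 5 + 2)))² = (18 + (1 + 4*5)² - 13*(1 + 4*5))² = (18 + (1 + 20)² - 13*(1 + 20))² = (18 + 21² - 13*21)² = (18 + 441 - 273)² = 186² = 34596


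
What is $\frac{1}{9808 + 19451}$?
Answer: $\frac{1}{29259} \approx 3.4178 \cdot 10^{-5}$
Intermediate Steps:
$\frac{1}{9808 + 19451} = \frac{1}{29259}$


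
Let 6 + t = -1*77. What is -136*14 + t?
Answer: -1987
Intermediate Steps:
t = -83 (t = -6 - 1*77 = -6 - 77 = -83)
-136*14 + t = -136*14 - 83 = -1904 - 83 = -1987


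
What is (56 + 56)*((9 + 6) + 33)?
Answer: 5376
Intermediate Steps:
(56 + 56)*((9 + 6) + 33) = 112*(15 + 33) = 112*48 = 5376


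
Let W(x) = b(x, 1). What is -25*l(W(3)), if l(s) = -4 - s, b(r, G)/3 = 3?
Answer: 325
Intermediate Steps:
b(r, G) = 9 (b(r, G) = 3*3 = 9)
W(x) = 9
-25*l(W(3)) = -25*(-4 - 1*9) = -25*(-4 - 9) = -25*(-13) = 325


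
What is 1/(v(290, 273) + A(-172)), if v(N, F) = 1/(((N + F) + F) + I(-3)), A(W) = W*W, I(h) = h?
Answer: 833/24643473 ≈ 3.3802e-5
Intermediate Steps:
A(W) = W²
v(N, F) = 1/(-3 + N + 2*F) (v(N, F) = 1/(((N + F) + F) - 3) = 1/(((F + N) + F) - 3) = 1/((N + 2*F) - 3) = 1/(-3 + N + 2*F))
1/(v(290, 273) + A(-172)) = 1/(1/(-3 + 290 + 2*273) + (-172)²) = 1/(1/(-3 + 290 + 546) + 29584) = 1/(1/833 + 29584) = 1/(24643473/833) = 833/24643473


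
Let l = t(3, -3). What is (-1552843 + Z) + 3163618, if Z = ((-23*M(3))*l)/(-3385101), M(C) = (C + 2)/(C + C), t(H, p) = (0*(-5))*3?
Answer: 1610775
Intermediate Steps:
t(H, p) = 0 (t(H, p) = 0*3 = 0)
M(C) = (2 + C)/(2*C) (M(C) = (2 + C)/((2*C)) = (2 + C)*(1/(2*C)) = (2 + C)/(2*C))
l = 0
Z = 0 (Z = (-23*(2 + 3)/(2*3)*0)/(-3385101) = (-23*5/(2*3)*0)*(-1/3385101) = (-23*⅚*0)*(-1/3385101) = -115/6*0*(-1/3385101) = 0*(-1/3385101) = 0)
(-1552843 + Z) + 3163618 = (-1552843 + 0) + 3163618 = -1552843 + 3163618 = 1610775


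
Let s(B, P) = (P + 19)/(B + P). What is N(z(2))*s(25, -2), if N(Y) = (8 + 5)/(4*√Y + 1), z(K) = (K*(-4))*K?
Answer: 221/5911 - 3536*I/5911 ≈ 0.037388 - 0.59821*I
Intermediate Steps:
s(B, P) = (19 + P)/(B + P)
z(K) = -4*K² (z(K) = (-4*K)*K = -4*K²)
N(Y) = 13/(1 + 4*√Y)
N(z(2))*s(25, -2) = (13/(1 + 4*√(-4*2²)))*((19 - 2)/(25 - 2)) = (13/(1 + 4*√(-4*4)))*(17/23) = (13/(1 + 4*√(-16)))*((1/23)*17) = (13/(1 + 4*(4*I)))*(17/23) = (13/(1 + 16*I))*(17/23) = (13*((1 - 16*I)/257))*(17/23) = (13*(1 - 16*I)/257)*(17/23) = 221*(1 - 16*I)/5911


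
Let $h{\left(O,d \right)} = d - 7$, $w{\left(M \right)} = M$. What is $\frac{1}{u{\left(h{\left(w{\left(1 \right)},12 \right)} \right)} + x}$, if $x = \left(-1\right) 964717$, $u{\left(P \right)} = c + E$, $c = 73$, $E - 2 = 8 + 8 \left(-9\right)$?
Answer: $- \frac{1}{964706} \approx -1.0366 \cdot 10^{-6}$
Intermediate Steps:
$E = -62$ ($E = 2 + \left(8 + 8 \left(-9\right)\right) = 2 + \left(8 - 72\right) = 2 - 64 = -62$)
$h{\left(O,d \right)} = -7 + d$
$u{\left(P \right)} = 11$ ($u{\left(P \right)} = 73 - 62 = 11$)
$x = -964717$
$\frac{1}{u{\left(h{\left(w{\left(1 \right)},12 \right)} \right)} + x} = \frac{1}{11 - 964717} = \frac{1}{-964706} = - \frac{1}{964706}$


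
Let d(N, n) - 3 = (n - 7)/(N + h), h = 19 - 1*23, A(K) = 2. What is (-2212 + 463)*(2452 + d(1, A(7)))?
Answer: -4296710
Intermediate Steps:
h = -4 (h = 19 - 23 = -4)
d(N, n) = 3 + (-7 + n)/(-4 + N) (d(N, n) = 3 + (n - 7)/(N - 4) = 3 + (-7 + n)/(-4 + N))
(-2212 + 463)*(2452 + d(1, A(7))) = (-2212 + 463)*(2452 + (-19 + 2 + 3*1)/(-4 + 1)) = -1749*(2452 + (-19 + 2 + 3)/(-3)) = -1749*(2452 - ⅓*(-14)) = -1749*(2452 + 14/3) = -1749*7370/3 = -4296710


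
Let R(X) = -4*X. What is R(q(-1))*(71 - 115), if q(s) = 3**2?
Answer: 1584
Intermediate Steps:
q(s) = 9
R(q(-1))*(71 - 115) = (-4*9)*(71 - 115) = -36*(-44) = 1584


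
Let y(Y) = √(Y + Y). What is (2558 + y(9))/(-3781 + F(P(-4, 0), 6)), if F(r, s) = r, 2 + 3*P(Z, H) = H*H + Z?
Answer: -2558/3783 - √2/1261 ≈ -0.67730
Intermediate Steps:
P(Z, H) = -⅔ + Z/3 + H²/3 (P(Z, H) = -⅔ + (H*H + Z)/3 = -⅔ + (H² + Z)/3 = -⅔ + (Z + H²)/3 = -⅔ + (Z/3 + H²/3) = -⅔ + Z/3 + H²/3)
y(Y) = √2*√Y (y(Y) = √(2*Y) = √2*√Y)
(2558 + y(9))/(-3781 + F(P(-4, 0), 6)) = (2558 + √2*√9)/(-3781 + (-⅔ + (⅓)*(-4) + (⅓)*0²)) = (2558 + √2*3)/(-3781 + (-⅔ - 4/3 + (⅓)*0)) = (2558 + 3*√2)/(-3781 + (-⅔ - 4/3 + 0)) = (2558 + 3*√2)/(-3781 - 2) = (2558 + 3*√2)/(-3783) = (2558 + 3*√2)*(-1/3783) = -2558/3783 - √2/1261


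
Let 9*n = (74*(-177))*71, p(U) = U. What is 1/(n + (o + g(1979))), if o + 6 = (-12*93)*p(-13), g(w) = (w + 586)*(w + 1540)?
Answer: 3/26812225 ≈ 1.1189e-7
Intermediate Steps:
g(w) = (586 + w)*(1540 + w)
o = 14502 (o = -6 - 12*93*(-13) = -6 - 1116*(-13) = -6 + 14508 = 14502)
n = -309986/3 (n = ((74*(-177))*71)/9 = (-13098*71)/9 = (1/9)*(-929958) = -309986/3 ≈ -1.0333e+5)
1/(n + (o + g(1979))) = 1/(-309986/3 + (14502 + (902440 + 1979**2 + 2126*1979))) = 1/(-309986/3 + (14502 + (902440 + 3916441 + 4207354))) = 1/(-309986/3 + (14502 + 9026235)) = 1/(-309986/3 + 9040737) = 1/(26812225/3) = 3/26812225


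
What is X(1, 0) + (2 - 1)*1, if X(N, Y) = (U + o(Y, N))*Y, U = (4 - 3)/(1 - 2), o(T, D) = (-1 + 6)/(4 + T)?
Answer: 1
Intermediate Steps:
o(T, D) = 5/(4 + T)
U = -1 (U = 1/(-1) = 1*(-1) = -1)
X(N, Y) = Y*(-1 + 5/(4 + Y)) (X(N, Y) = (-1 + 5/(4 + Y))*Y = Y*(-1 + 5/(4 + Y)))
X(1, 0) + (2 - 1)*1 = 0*(1 - 1*0)/(4 + 0) + (2 - 1)*1 = 0*(1 + 0)/4 + 1*1 = 0*(¼)*1 + 1 = 0 + 1 = 1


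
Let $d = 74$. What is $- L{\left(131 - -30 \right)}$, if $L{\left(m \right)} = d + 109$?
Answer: $-183$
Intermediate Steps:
$L{\left(m \right)} = 183$ ($L{\left(m \right)} = 74 + 109 = 183$)
$- L{\left(131 - -30 \right)} = \left(-1\right) 183 = -183$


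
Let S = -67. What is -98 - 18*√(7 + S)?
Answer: -98 - 36*I*√15 ≈ -98.0 - 139.43*I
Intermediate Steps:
-98 - 18*√(7 + S) = -98 - 18*√(7 - 67) = -98 - 36*I*√15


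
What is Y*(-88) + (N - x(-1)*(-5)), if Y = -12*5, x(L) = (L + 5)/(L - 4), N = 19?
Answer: 5295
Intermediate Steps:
x(L) = (5 + L)/(-4 + L)
Y = -60 (Y = -6*10 = -60)
Y*(-88) + (N - x(-1)*(-5)) = -60*(-88) + (19 - (5 - 1)/(-4 - 1)*(-5)) = 5280 + (19 - 4/(-5)*(-5)) = 5280 + (19 - (-⅕*4)*(-5)) = 5280 + (19 - (-4)*(-5)/5) = 5280 + (19 - 1*4) = 5280 + (19 - 4) = 5280 + 15 = 5295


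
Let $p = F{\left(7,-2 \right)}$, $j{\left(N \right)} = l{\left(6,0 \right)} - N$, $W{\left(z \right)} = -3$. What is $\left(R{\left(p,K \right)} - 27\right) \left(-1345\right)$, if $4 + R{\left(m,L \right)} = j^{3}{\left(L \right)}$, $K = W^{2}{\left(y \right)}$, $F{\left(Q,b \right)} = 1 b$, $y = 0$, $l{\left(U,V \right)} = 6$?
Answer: $78010$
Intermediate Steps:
$F{\left(Q,b \right)} = b$
$j{\left(N \right)} = 6 - N$
$p = -2$
$K = 9$ ($K = \left(-3\right)^{2} = 9$)
$R{\left(m,L \right)} = -4 + \left(6 - L\right)^{3}$
$\left(R{\left(p,K \right)} - 27\right) \left(-1345\right) = \left(\left(-4 - \left(-6 + 9\right)^{3}\right) - 27\right) \left(-1345\right) = \left(\left(-4 - 3^{3}\right) - 27\right) \left(-1345\right) = \left(\left(-4 - 27\right) - 27\right) \left(-1345\right) = \left(-31 - 27\right) \left(-1345\right) = \left(-58\right) \left(-1345\right) = 78010$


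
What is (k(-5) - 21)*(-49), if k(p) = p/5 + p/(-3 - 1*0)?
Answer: 2989/3 ≈ 996.33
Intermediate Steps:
k(p) = -2*p/15 (k(p) = p*(⅕) + p/(-3 + 0) = p/5 + p/(-3) = p/5 + p*(-⅓) = p/5 - p/3 = -2*p/15)
(k(-5) - 21)*(-49) = (-2/15*(-5) - 21)*(-49) = (⅔ - 21)*(-49) = -61/3*(-49) = 2989/3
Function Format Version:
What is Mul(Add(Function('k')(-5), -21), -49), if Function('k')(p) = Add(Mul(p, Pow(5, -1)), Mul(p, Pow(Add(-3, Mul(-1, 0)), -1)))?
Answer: Rational(2989, 3) ≈ 996.33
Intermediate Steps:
Function('k')(p) = Mul(Rational(-2, 15), p) (Function('k')(p) = Add(Mul(p, Rational(1, 5)), Mul(p, Pow(Add(-3, 0), -1))) = Add(Mul(Rational(1, 5), p), Mul(p, Pow(-3, -1))) = Add(Mul(Rational(1, 5), p), Mul(p, Rational(-1, 3))) = Add(Mul(Rational(1, 5), p), Mul(Rational(-1, 3), p)) = Mul(Rational(-2, 15), p))
Mul(Add(Function('k')(-5), -21), -49) = Mul(Add(Mul(Rational(-2, 15), -5), -21), -49) = Mul(Add(Rational(2, 3), -21), -49) = Mul(Rational(-61, 3), -49) = Rational(2989, 3)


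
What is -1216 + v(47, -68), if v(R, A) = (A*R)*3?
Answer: -10804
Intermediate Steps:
v(R, A) = 3*A*R
-1216 + v(47, -68) = -1216 + 3*(-68)*47 = -1216 - 9588 = -10804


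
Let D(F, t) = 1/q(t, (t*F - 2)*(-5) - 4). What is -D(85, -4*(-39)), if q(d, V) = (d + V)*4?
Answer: 1/264552 ≈ 3.7800e-6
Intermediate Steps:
q(d, V) = 4*V + 4*d (q(d, V) = (V + d)*4 = 4*V + 4*d)
D(F, t) = 1/(24 + 4*t - 20*F*t) (D(F, t) = 1/(4*((t*F - 2)*(-5) - 4) + 4*t) = 1/(4*((F*t - 2)*(-5) - 4) + 4*t) = 1/(4*((-2 + F*t)*(-5) - 4) + 4*t) = 1/(4*((10 - 5*F*t) - 4) + 4*t) = 1/(4*(6 - 5*F*t) + 4*t) = 1/((24 - 20*F*t) + 4*t) = 1/(24 + 4*t - 20*F*t))
-D(85, -4*(-39)) = -1/(4*(6 - 4*(-39) - 5*85*(-4*(-39)))) = -1/(4*(6 + 156 - 5*85*156)) = -1/(4*(6 + 156 - 66300)) = -1/(4*(-66138)) = -(-1)/(4*66138) = -1*(-1/264552) = 1/264552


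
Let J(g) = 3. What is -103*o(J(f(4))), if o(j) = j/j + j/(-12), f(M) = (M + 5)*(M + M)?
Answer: -309/4 ≈ -77.250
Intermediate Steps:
f(M) = 2*M*(5 + M) (f(M) = (5 + M)*(2*M) = 2*M*(5 + M))
o(j) = 1 - j/12 (o(j) = 1 + j*(-1/12) = 1 - j/12)
-103*o(J(f(4))) = -103*(1 - 1/12*3) = -103*(1 - ¼) = -103*¾ = -309/4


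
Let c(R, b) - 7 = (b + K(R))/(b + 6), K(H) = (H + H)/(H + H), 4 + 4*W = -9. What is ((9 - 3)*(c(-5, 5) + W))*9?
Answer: 5103/22 ≈ 231.95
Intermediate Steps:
W = -13/4 (W = -1 + (¼)*(-9) = -1 - 9/4 = -13/4 ≈ -3.2500)
K(H) = 1 (K(H) = (2*H)/((2*H)) = (2*H)*(1/(2*H)) = 1)
c(R, b) = 7 + (1 + b)/(6 + b) (c(R, b) = 7 + (b + 1)/(b + 6) = 7 + (1 + b)/(6 + b))
((9 - 3)*(c(-5, 5) + W))*9 = ((9 - 3)*((43 + 8*5)/(6 + 5) - 13/4))*9 = (6*((43 + 40)/11 - 13/4))*9 = (6*((1/11)*83 - 13/4))*9 = (6*(83/11 - 13/4))*9 = (6*(189/44))*9 = (567/22)*9 = 5103/22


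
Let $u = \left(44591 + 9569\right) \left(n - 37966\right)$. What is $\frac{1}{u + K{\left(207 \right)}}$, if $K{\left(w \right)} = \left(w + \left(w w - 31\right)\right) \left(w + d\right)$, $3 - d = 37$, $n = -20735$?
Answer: $- \frac{1}{3171802835} \approx -3.1528 \cdot 10^{-10}$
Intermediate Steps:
$d = -34$ ($d = 3 - 37 = -34$)
$K{\left(w \right)} = \left(-34 + w\right) \left(-31 + w + w^{2}\right)$ ($K{\left(w \right)} = \left(w + \left(w w - 31\right)\right) \left(w - 34\right) = \left(w + \left(w^{2} - 31\right)\right) \left(-34 + w\right) = \left(w + \left(-31 + w^{2}\right)\right) \left(-34 + w\right) = \left(-31 + w + w^{2}\right) \left(-34 + w\right) = \left(-34 + w\right) \left(-31 + w + w^{2}\right)$)
$u = -3179246160$ ($u = \left(44591 + 9569\right) \left(-20735 - 37966\right) = 54160 \left(-58701\right) = -3179246160$)
$\frac{1}{u + K{\left(207 \right)}} = \frac{1}{-3179246160 + \left(1054 + 207^{3} - 13455 - 33 \cdot 207^{2}\right)} = \frac{1}{-3179246160 + \left(1054 + 8869743 - 13455 - 1414017\right)} = \frac{1}{-3179246160 + 7443325} = \frac{1}{-3171802835} = - \frac{1}{3171802835}$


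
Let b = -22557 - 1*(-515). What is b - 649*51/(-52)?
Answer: -1113085/52 ≈ -21405.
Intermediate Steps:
b = -22042 (b = -22557 + 515 = -22042)
b - 649*51/(-52) = -22042 - 649*51/(-52) = -22042 - 649*51*(-1/52) = -22042 - 649*(-51)/52 = -22042 - 1*(-33099/52) = -22042 + 33099/52 = -1113085/52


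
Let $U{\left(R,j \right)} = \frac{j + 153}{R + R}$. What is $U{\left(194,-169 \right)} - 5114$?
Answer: $- \frac{496062}{97} \approx -5114.0$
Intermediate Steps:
$U{\left(R,j \right)} = \frac{153 + j}{2 R}$
$U{\left(194,-169 \right)} - 5114 = \frac{153 - 169}{2 \cdot 194} - 5114 = \frac{1}{2} \cdot \frac{1}{194} \left(-16\right) - 5114 = - \frac{4}{97} - 5114 = - \frac{496062}{97}$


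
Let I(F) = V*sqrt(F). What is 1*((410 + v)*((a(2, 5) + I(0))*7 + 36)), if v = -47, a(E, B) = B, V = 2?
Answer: 25773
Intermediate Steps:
I(F) = 2*sqrt(F)
1*((410 + v)*((a(2, 5) + I(0))*7 + 36)) = 1*((410 - 47)*((5 + 2*sqrt(0))*7 + 36)) = 1*(363*((5 + 2*0)*7 + 36)) = 1*(363*((5 + 0)*7 + 36)) = 1*(363*(5*7 + 36)) = 1*(363*(35 + 36)) = 1*(363*71) = 1*25773 = 25773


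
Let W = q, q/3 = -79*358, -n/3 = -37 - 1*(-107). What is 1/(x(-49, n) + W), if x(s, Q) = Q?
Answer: -1/85056 ≈ -1.1757e-5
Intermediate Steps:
n = -210 (n = -3*(-37 - 1*(-107)) = -3*(-37 + 107) = -3*70 = -210)
q = -84846 (q = 3*(-79*358) = 3*(-28282) = -84846)
W = -84846
1/(x(-49, n) + W) = 1/(-210 - 84846) = 1/(-85056) = -1/85056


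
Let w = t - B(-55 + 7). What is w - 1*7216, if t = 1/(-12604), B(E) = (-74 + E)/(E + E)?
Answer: -1091597791/151248 ≈ -7217.3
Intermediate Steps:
B(E) = (-74 + E)/(2*E) (B(E) = (-74 + E)/((2*E)) = (-74 + E)*(1/(2*E)) = (-74 + E)/(2*E))
t = -1/12604 ≈ -7.9340e-5
w = -192223/151248 (w = -1/12604 - (-74 + (-55 + 7))/(2*(-55 + 7)) = -1/12604 - (-74 - 48)/(2*(-48)) = -1/12604 - (-1)*(-122)/(2*48) = -1/12604 - 1*61/48 = -1/12604 - 61/48 = -192223/151248 ≈ -1.2709)
w - 1*7216 = -192223/151248 - 1*7216 = -192223/151248 - 7216 = -1091597791/151248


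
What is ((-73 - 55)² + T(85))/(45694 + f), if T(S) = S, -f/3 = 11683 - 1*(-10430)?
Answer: -16469/20645 ≈ -0.79772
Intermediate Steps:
f = -66339 (f = -3*(11683 - 1*(-10430)) = -3*(11683 + 10430) = -3*22113 = -66339)
((-73 - 55)² + T(85))/(45694 + f) = ((-73 - 55)² + 85)/(45694 - 66339) = ((-128)² + 85)/(-20645) = (16384 + 85)*(-1/20645) = 16469*(-1/20645) = -16469/20645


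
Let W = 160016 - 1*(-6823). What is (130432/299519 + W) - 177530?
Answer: -3202027197/299519 ≈ -10691.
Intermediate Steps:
W = 166839 (W = 160016 + 6823 = 166839)
(130432/299519 + W) - 177530 = (130432/299519 + 166839) - 177530 = 49971580873/299519 - 177530 = -3202027197/299519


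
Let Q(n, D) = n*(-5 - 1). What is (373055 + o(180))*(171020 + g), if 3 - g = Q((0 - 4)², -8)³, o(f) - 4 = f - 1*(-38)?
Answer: 394090552243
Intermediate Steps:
o(f) = 42 + f (o(f) = 4 + (f - 1*(-38)) = 4 + (f + 38) = 4 + (38 + f) = 42 + f)
Q(n, D) = -6*n (Q(n, D) = n*(-6) = -6*n)
g = 884739 (g = 3 - (-6*(0 - 4)²)³ = 3 - (-6*(-4)²)³ = 3 - (-6*16)³ = 3 - 1*(-96)³ = 3 - 1*(-884736) = 3 + 884736 = 884739)
(373055 + o(180))*(171020 + g) = (373055 + (42 + 180))*(171020 + 884739) = (373055 + 222)*1055759 = 373277*1055759 = 394090552243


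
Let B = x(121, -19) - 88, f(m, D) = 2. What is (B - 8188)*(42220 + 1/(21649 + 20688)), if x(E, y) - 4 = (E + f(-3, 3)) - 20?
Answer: -14601827243829/42337 ≈ -3.4489e+8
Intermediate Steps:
x(E, y) = -14 + E (x(E, y) = 4 + ((E + 2) - 20) = 4 + ((2 + E) - 20) = 4 + (-18 + E) = -14 + E)
B = 19 (B = (-14 + 121) - 88 = 107 - 88 = 19)
(B - 8188)*(42220 + 1/(21649 + 20688)) = (19 - 8188)*(42220 + 1/(21649 + 20688)) = -8169*(42220 + 1/42337) = -8169*1787468141/42337 = -14601827243829/42337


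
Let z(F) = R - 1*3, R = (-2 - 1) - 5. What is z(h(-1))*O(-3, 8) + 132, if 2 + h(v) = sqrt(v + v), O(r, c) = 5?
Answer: 77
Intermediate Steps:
R = -8 (R = -3 - 5 = -8)
h(v) = -2 + sqrt(2)*sqrt(v) (h(v) = -2 + sqrt(v + v) = -2 + sqrt(2*v) = -2 + sqrt(2)*sqrt(v))
z(F) = -11 (z(F) = -8 - 1*3 = -8 - 3 = -11)
z(h(-1))*O(-3, 8) + 132 = -11*5 + 132 = -55 + 132 = 77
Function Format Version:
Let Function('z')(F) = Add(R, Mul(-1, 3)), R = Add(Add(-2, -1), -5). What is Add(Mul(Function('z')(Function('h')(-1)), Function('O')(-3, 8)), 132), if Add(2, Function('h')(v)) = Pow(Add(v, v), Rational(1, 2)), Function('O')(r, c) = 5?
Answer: 77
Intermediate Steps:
R = -8 (R = Add(-3, -5) = -8)
Function('h')(v) = Add(-2, Mul(Pow(2, Rational(1, 2)), Pow(v, Rational(1, 2)))) (Function('h')(v) = Add(-2, Pow(Add(v, v), Rational(1, 2))) = Add(-2, Pow(Mul(2, v), Rational(1, 2))) = Add(-2, Mul(Pow(2, Rational(1, 2)), Pow(v, Rational(1, 2)))))
Function('z')(F) = -11 (Function('z')(F) = Add(-8, Mul(-1, 3)) = Add(-8, -3) = -11)
Add(Mul(Function('z')(Function('h')(-1)), Function('O')(-3, 8)), 132) = Add(Mul(-11, 5), 132) = Add(-55, 132) = 77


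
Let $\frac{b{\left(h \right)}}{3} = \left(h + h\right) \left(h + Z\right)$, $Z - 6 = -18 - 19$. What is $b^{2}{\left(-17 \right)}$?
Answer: $23970816$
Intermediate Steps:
$Z = -31$ ($Z = 6 - 37 = -31$)
$b{\left(h \right)} = 6 h \left(-31 + h\right)$ ($b{\left(h \right)} = 3 \left(h + h\right) \left(h - 31\right) = 3 \cdot 2 h \left(-31 + h\right) = 6 h \left(-31 + h\right)$)
$b^{2}{\left(-17 \right)} = \left(6 \left(-17\right) \left(-31 - 17\right)\right)^{2} = \left(6 \left(-17\right) \left(-48\right)\right)^{2} = 4896^{2} = 23970816$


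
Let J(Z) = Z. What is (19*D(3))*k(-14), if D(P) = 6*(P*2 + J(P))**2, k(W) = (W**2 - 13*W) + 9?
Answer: 3573558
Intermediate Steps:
k(W) = 9 + W**2 - 13*W
D(P) = 54*P**2 (D(P) = 6*(P*2 + P)**2 = 6*(2*P + P)**2 = 6*(3*P)**2 = 6*(9*P**2) = 54*P**2)
(19*D(3))*k(-14) = (19*(54*3**2))*(9 + (-14)**2 - 13*(-14)) = (19*(54*9))*(9 + 196 + 182) = (19*486)*387 = 9234*387 = 3573558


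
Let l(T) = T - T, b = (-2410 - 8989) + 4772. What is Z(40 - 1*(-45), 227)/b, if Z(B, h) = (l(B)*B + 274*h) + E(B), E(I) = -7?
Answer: -62191/6627 ≈ -9.3845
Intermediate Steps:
b = -6627 (b = -11399 + 4772 = -6627)
l(T) = 0
Z(B, h) = -7 + 274*h (Z(B, h) = (0*B + 274*h) - 7 = (0 + 274*h) - 7 = 274*h - 7 = -7 + 274*h)
Z(40 - 1*(-45), 227)/b = (-7 + 274*227)/(-6627) = (-7 + 62198)*(-1/6627) = 62191*(-1/6627) = -62191/6627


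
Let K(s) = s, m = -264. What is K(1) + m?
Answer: -263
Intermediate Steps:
K(1) + m = 1 - 264 = -263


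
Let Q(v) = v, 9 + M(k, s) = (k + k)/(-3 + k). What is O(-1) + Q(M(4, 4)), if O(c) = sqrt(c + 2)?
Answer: 0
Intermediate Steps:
M(k, s) = -9 + 2*k/(-3 + k) (M(k, s) = -9 + (k + k)/(-3 + k) = -9 + (2*k)/(-3 + k) = -9 + 2*k/(-3 + k))
O(c) = sqrt(2 + c)
O(-1) + Q(M(4, 4)) = sqrt(2 - 1) + (27 - 7*4)/(-3 + 4) = sqrt(1) + (27 - 28)/1 = 1 + 1*(-1) = 1 - 1 = 0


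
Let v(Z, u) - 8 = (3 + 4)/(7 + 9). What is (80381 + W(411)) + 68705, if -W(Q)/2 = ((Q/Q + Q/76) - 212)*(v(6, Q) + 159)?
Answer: 6973877/32 ≈ 2.1793e+5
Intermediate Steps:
v(Z, u) = 135/16 (v(Z, u) = 8 + (3 + 4)/(7 + 9) = 8 + 7/16 = 135/16)
W(Q) = 565269/8 - 141*Q/32 (W(Q) = -2*((Q/Q + Q/76) - 212)*(135/16 + 159) = -2*((1 + Q*(1/76)) - 212)*2679/16 = -2*((1 + Q/76) - 212)*2679/16 = -2*(-211 + Q/76)*2679/16 = -2*(-565269/16 + 141*Q/64) = 565269/8 - 141*Q/32)
(80381 + W(411)) + 68705 = (80381 + (565269/8 - 141/32*411)) + 68705 = (80381 + (565269/8 - 57951/32)) + 68705 = (80381 + 2203125/32) + 68705 = 4775317/32 + 68705 = 6973877/32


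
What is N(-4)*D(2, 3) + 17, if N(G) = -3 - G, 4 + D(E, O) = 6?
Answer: 19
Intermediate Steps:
D(E, O) = 2 (D(E, O) = -4 + 6 = 2)
N(-4)*D(2, 3) + 17 = (-3 - 1*(-4))*2 + 17 = (-3 + 4)*2 + 17 = 1*2 + 17 = 2 + 17 = 19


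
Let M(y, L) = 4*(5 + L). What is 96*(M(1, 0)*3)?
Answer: 5760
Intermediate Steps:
M(y, L) = 20 + 4*L
96*(M(1, 0)*3) = 96*((20 + 4*0)*3) = 96*((20 + 0)*3) = 96*(20*3) = 96*60 = 5760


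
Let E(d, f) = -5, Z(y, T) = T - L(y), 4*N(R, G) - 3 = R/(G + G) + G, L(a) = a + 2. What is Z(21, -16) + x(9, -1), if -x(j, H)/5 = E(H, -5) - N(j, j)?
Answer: 13/8 ≈ 1.6250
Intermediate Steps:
L(a) = 2 + a
N(R, G) = 3/4 + G/4 + R/(8*G) (N(R, G) = 3/4 + (R/(G + G) + G)/4 = 3/4 + (R/((2*G)) + G)/4 = 3/4 + (R*(1/(2*G)) + G)/4 = 3/4 + (R/(2*G) + G)/4 = 3/4 + (G + R/(2*G))/4 = 3/4 + (G/4 + R/(8*G)) = 3/4 + G/4 + R/(8*G))
Z(y, T) = -2 + T - y (Z(y, T) = T - (2 + y) = T + (-2 - y) = -2 + T - y)
x(j, H) = 25 + 5*(j + 2*j*(3 + j))/(8*j) (x(j, H) = -5*(-5 - (j + 2*j*(3 + j))/(8*j)) = 25 + 5*(j + 2*j*(3 + j))/(8*j))
Z(21, -16) + x(9, -1) = (-2 - 16 - 1*21) + (235/8 + (5/4)*9) = (-2 - 16 - 21) + (235/8 + 45/4) = -39 + 325/8 = 13/8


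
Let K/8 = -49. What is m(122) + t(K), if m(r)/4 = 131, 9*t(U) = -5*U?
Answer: 6676/9 ≈ 741.78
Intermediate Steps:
K = -392 (K = 8*(-49) = -392)
t(U) = -5*U/9 (t(U) = (-5*U)/9 = -5*U/9)
m(r) = 524 (m(r) = 4*131 = 524)
m(122) + t(K) = 524 - 5/9*(-392) = 524 + 1960/9 = 6676/9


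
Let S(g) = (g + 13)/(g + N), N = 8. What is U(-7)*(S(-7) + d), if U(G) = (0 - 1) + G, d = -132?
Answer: 1008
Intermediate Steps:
S(g) = (13 + g)/(8 + g) (S(g) = (g + 13)/(g + 8) = (13 + g)/(8 + g))
U(G) = -1 + G
U(-7)*(S(-7) + d) = (-1 - 7)*((13 - 7)/(8 - 7) - 132) = -8*(6/1 - 132) = -8*(1*6 - 132) = -8*(6 - 132) = -8*(-126) = 1008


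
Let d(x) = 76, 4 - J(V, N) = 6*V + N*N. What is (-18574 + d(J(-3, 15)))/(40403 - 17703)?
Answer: -9249/11350 ≈ -0.81489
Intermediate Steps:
J(V, N) = 4 - N² - 6*V (J(V, N) = 4 - (6*V + N*N) = 4 - (6*V + N²) = 4 - (N² + 6*V) = 4 + (-N² - 6*V) = 4 - N² - 6*V)
(-18574 + d(J(-3, 15)))/(40403 - 17703) = (-18574 + 76)/(40403 - 17703) = -18498/22700 = -18498*1/22700 = -9249/11350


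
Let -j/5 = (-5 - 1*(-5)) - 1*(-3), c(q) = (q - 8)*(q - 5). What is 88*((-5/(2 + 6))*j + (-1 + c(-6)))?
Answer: 14289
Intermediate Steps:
c(q) = (-8 + q)*(-5 + q)
j = -15 (j = -5*((-5 - 1*(-5)) - 1*(-3)) = -5*((-5 + 5) + 3) = -5*(0 + 3) = -5*3 = -15)
88*((-5/(2 + 6))*j + (-1 + c(-6))) = 88*((-5/(2 + 6))*(-15) + (-1 + (40 + (-6)² - 13*(-6)))) = 88*((-5/8)*(-15) + (-1 + (40 + 36 + 78))) = 88*(((⅛)*(-5))*(-15) + (-1 + 154)) = 88*(-5/8*(-15) + 153) = 88*(75/8 + 153) = 88*(1299/8) = 14289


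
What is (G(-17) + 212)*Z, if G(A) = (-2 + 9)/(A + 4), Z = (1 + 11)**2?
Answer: 395856/13 ≈ 30450.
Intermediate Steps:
Z = 144 (Z = 12**2 = 144)
G(A) = 7/(4 + A)
(G(-17) + 212)*Z = (7/(4 - 17) + 212)*144 = (7/(-13) + 212)*144 = (7*(-1/13) + 212)*144 = (-7/13 + 212)*144 = (2749/13)*144 = 395856/13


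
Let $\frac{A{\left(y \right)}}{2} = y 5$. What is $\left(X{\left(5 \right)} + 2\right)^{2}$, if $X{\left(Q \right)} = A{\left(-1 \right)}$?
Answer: $64$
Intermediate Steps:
$A{\left(y \right)} = 10 y$ ($A{\left(y \right)} = 2 y 5 = 2 \cdot 5 y = 10 y$)
$X{\left(Q \right)} = -10$ ($X{\left(Q \right)} = 10 \left(-1\right) = -10$)
$\left(X{\left(5 \right)} + 2\right)^{2} = \left(-10 + 2\right)^{2} = \left(-8\right)^{2} = 64$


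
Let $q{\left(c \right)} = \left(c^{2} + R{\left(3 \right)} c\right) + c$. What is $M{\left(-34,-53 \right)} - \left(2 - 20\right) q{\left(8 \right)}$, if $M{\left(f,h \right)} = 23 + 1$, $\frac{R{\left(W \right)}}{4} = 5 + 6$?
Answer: $7656$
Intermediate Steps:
$R{\left(W \right)} = 44$ ($R{\left(W \right)} = 4 \left(5 + 6\right) = 4 \cdot 11 = 44$)
$M{\left(f,h \right)} = 24$
$q{\left(c \right)} = c^{2} + 45 c$ ($q{\left(c \right)} = \left(c^{2} + 44 c\right) + c = c^{2} + 45 c$)
$M{\left(-34,-53 \right)} - \left(2 - 20\right) q{\left(8 \right)} = 24 - \left(2 - 20\right) 8 \left(45 + 8\right) = 24 - - 18 \cdot 8 \cdot 53 = 24 - \left(-18\right) 424 = 24 - -7632 = 24 + 7632 = 7656$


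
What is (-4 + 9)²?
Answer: 25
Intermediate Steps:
(-4 + 9)² = 5² = 25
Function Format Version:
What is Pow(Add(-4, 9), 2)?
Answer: 25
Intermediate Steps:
Pow(Add(-4, 9), 2) = Pow(5, 2) = 25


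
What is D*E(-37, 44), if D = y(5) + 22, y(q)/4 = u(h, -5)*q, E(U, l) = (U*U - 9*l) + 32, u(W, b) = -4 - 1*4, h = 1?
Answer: -138690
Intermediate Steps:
u(W, b) = -8 (u(W, b) = -4 - 4 = -8)
E(U, l) = 32 + U² - 9*l (E(U, l) = (U² - 9*l) + 32 = 32 + U² - 9*l)
y(q) = -32*q (y(q) = 4*(-8*q) = -32*q)
D = -138 (D = -32*5 + 22 = -160 + 22 = -138)
D*E(-37, 44) = -138*(32 + (-37)² - 9*44) = -138*(32 + 1369 - 396) = -138*1005 = -138690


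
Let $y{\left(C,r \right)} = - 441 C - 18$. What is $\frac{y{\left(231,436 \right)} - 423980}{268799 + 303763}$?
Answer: $- \frac{525869}{572562} \approx -0.91845$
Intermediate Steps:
$y{\left(C,r \right)} = -18 - 441 C$
$\frac{y{\left(231,436 \right)} - 423980}{268799 + 303763} = \frac{\left(-18 - 101871\right) - 423980}{268799 + 303763} = \frac{\left(-18 - 101871\right) - 423980}{572562} = \left(-101889 - 423980\right) \frac{1}{572562} = \left(-525869\right) \frac{1}{572562} = - \frac{525869}{572562}$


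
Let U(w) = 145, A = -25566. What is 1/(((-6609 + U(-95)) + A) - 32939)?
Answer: -1/64969 ≈ -1.5392e-5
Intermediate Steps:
1/(((-6609 + U(-95)) + A) - 32939) = 1/(((-6609 + 145) - 25566) - 32939) = 1/((-6464 - 25566) - 32939) = 1/(-32030 - 32939) = 1/(-64969) = -1/64969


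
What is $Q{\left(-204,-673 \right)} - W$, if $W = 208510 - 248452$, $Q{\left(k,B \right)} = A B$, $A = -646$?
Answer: $474700$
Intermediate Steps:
$Q{\left(k,B \right)} = - 646 B$
$W = -39942$
$Q{\left(-204,-673 \right)} - W = \left(-646\right) \left(-673\right) - -39942 = 434758 + 39942 = 474700$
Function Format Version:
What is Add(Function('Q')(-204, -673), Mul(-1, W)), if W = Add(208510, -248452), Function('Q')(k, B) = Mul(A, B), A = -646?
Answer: 474700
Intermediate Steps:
Function('Q')(k, B) = Mul(-646, B)
W = -39942
Add(Function('Q')(-204, -673), Mul(-1, W)) = Add(Mul(-646, -673), Mul(-1, -39942)) = Add(434758, 39942) = 474700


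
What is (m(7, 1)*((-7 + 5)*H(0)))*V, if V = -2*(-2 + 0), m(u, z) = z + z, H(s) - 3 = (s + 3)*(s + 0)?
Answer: -48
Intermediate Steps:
H(s) = 3 + s*(3 + s) (H(s) = 3 + (s + 3)*(s + 0) = 3 + (3 + s)*s = 3 + s*(3 + s))
m(u, z) = 2*z
V = 4 (V = -2*(-2) = 4)
(m(7, 1)*((-7 + 5)*H(0)))*V = ((2*1)*((-7 + 5)*(3 + 0² + 3*0)))*4 = (2*(-2*(3 + 0 + 0)))*4 = (2*(-2*3))*4 = (2*(-6))*4 = -12*4 = -48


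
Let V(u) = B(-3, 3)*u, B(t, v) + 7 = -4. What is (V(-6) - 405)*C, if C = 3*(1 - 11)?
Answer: 10170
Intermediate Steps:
B(t, v) = -11 (B(t, v) = -7 - 4 = -11)
V(u) = -11*u
C = -30 (C = 3*(-10) = -30)
(V(-6) - 405)*C = (-11*(-6) - 405)*(-30) = (66 - 405)*(-30) = -339*(-30) = 10170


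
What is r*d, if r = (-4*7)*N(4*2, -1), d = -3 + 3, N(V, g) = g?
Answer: 0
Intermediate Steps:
d = 0
r = 28 (r = -4*7*(-1) = -28*(-1) = 28)
r*d = 28*0 = 0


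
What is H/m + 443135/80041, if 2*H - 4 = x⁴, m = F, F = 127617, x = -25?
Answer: 144369454379/20429184594 ≈ 7.0668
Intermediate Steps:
m = 127617
H = 390629/2 (H = 2 + (½)*(-25)⁴ = 2 + (½)*390625 = 2 + 390625/2 = 390629/2 ≈ 1.9531e+5)
H/m + 443135/80041 = (390629/2)/127617 + 443135/80041 = (390629/2)*(1/127617) + 443135*(1/80041) = 390629/255234 + 443135/80041 = 144369454379/20429184594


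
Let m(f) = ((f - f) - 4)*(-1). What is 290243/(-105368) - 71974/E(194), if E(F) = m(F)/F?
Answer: -367812477195/105368 ≈ -3.4907e+6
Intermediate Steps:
m(f) = 4 (m(f) = (0 - 4)*(-1) = -4*(-1) = 4)
E(F) = 4/F
290243/(-105368) - 71974/E(194) = 290243/(-105368) - 71974/(4/194) = 290243*(-1/105368) - 71974/(4*(1/194)) = -290243/105368 - 71974/2/97 = -290243/105368 - 71974*97/2 = -290243/105368 - 3490739 = -367812477195/105368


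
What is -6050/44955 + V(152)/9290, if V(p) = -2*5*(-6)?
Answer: -1070144/8352639 ≈ -0.12812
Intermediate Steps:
V(p) = 60 (V(p) = -10*(-6) = 60)
-6050/44955 + V(152)/9290 = -6050/44955 + 60/9290 = -6050*1/44955 + 60*(1/9290) = -1210/8991 + 6/929 = -1070144/8352639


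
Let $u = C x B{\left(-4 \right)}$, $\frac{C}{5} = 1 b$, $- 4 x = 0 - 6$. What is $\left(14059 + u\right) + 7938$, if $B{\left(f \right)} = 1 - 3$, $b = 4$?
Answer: $21937$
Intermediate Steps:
$B{\left(f \right)} = -2$ ($B{\left(f \right)} = 1 - 3 = -2$)
$x = \frac{3}{2}$ ($x = - \frac{0 - 6}{4} = \left(- \frac{1}{4}\right) \left(-6\right) = \frac{3}{2} \approx 1.5$)
$C = 20$ ($C = 5 \cdot 1 \cdot 4 = 5 \cdot 4 = 20$)
$u = -60$ ($u = 20 \cdot \frac{3}{2} \left(-2\right) = 30 \left(-2\right) = -60$)
$\left(14059 + u\right) + 7938 = \left(14059 - 60\right) + 7938 = 13999 + 7938 = 21937$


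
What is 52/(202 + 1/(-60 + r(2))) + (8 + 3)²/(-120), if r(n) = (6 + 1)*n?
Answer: -93019/123880 ≈ -0.75088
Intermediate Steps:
r(n) = 7*n
52/(202 + 1/(-60 + r(2))) + (8 + 3)²/(-120) = 52/(202 + 1/(-60 + 7*2)) + (8 + 3)²/(-120) = 52/(202 + 1/(-60 + 14)) + 11²*(-1/120) = 52/(202 + 1/(-46)) + 121*(-1/120) = 52/(202 - 1/46) - 121/120 = 52/(9291/46) - 121/120 = 52*(46/9291) - 121/120 = 2392/9291 - 121/120 = -93019/123880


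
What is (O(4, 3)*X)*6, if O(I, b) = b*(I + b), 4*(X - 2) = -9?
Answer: -63/2 ≈ -31.500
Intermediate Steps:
X = -¼ (X = 2 + (¼)*(-9) = 2 - 9/4 = -¼ ≈ -0.25000)
(O(4, 3)*X)*6 = ((3*(4 + 3))*(-¼))*6 = ((3*7)*(-¼))*6 = (21*(-¼))*6 = -21/4*6 = -63/2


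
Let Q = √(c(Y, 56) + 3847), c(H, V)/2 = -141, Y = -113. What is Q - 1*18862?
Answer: -18862 + √3565 ≈ -18802.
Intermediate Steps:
c(H, V) = -282 (c(H, V) = 2*(-141) = -282)
Q = √3565 (Q = √(-282 + 3847) = √3565 ≈ 59.708)
Q - 1*18862 = √3565 - 1*18862 = √3565 - 18862 = -18862 + √3565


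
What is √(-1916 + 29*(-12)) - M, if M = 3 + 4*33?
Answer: -135 + 2*I*√566 ≈ -135.0 + 47.581*I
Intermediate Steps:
M = 135 (M = 3 + 132 = 135)
√(-1916 + 29*(-12)) - M = √(-1916 + 29*(-12)) - 1*135 = √(-1916 - 348) - 135 = √(-2264) - 135 = 2*I*√566 - 135 = -135 + 2*I*√566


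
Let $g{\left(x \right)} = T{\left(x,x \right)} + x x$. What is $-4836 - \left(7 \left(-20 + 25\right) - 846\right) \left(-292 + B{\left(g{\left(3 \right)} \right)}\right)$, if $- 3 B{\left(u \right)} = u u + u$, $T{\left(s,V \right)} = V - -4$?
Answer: $- \frac{945536}{3} \approx -3.1518 \cdot 10^{5}$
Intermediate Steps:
$T{\left(s,V \right)} = 4 + V$ ($T{\left(s,V \right)} = V + 4 = 4 + V$)
$g{\left(x \right)} = 4 + x + x^{2}$ ($g{\left(x \right)} = \left(4 + x\right) + x x = \left(4 + x\right) + x^{2} = 4 + x + x^{2}$)
$B{\left(u \right)} = - \frac{u}{3} - \frac{u^{2}}{3}$ ($B{\left(u \right)} = - \frac{u u + u}{3} = - \frac{u^{2} + u}{3} = - \frac{u + u^{2}}{3} = - \frac{u}{3} - \frac{u^{2}}{3}$)
$-4836 - \left(7 \left(-20 + 25\right) - 846\right) \left(-292 + B{\left(g{\left(3 \right)} \right)}\right) = -4836 - \left(7 \left(-20 + 25\right) - 846\right) \left(-292 - \frac{\left(4 + 3 + 3^{2}\right) \left(1 + \left(4 + 3 + 3^{2}\right)\right)}{3}\right) = -4836 - \left(7 \cdot 5 - 846\right) \left(-292 - \frac{\left(4 + 3 + 9\right) \left(1 + \left(4 + 3 + 9\right)\right)}{3}\right) = -4836 - \left(35 - 846\right) \left(-292 - \frac{16 \left(1 + 16\right)}{3}\right) = -4836 - - 811 \left(-292 - \frac{16}{3} \cdot 17\right) = -4836 - - 811 \left(-292 - \frac{272}{3}\right) = -4836 - \left(-811\right) \left(- \frac{1148}{3}\right) = -4836 - \frac{931028}{3} = - \frac{945536}{3}$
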